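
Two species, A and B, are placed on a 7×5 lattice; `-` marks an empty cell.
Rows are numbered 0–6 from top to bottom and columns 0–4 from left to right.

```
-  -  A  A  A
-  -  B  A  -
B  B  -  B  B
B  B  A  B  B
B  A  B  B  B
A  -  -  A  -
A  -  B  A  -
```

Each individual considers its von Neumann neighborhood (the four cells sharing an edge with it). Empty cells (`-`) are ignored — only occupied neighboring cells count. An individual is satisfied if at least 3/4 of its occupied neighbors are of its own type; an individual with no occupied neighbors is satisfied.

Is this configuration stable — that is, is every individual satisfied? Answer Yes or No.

No

Row 0: (0,2)A 1/2 unhappy · (0,3)A 3/3 ok · (0,4)A 1/1 ok
Row 1: (1,2)B 0/2 unhappy · (1,3)A 1/3 unhappy
Row 2: (2,0)B 2/2 ok · (2,1)B 2/2 ok · (2,3)B 2/3 unhappy · (2,4)B 2/2 ok
Row 3: (3,0)B 3/3 ok · (3,1)B 2/4 unhappy · (3,2)A 0/3 unhappy · (3,3)B 3/4 ok · (3,4)B 3/3 ok
Row 4: (4,0)B 1/3 unhappy · (4,1)A 0/3 unhappy · (4,2)B 1/3 unhappy · (4,3)B 3/4 ok · (4,4)B 2/2 ok
Row 5: (5,0)A 1/2 unhappy · (5,3)A 1/2 unhappy
Row 6: (6,0)A 1/1 ok · (6,2)B 0/1 unhappy · (6,3)A 1/2 unhappy
For instance (0,2) has only 1/2 same-type neighbors, below 3/4.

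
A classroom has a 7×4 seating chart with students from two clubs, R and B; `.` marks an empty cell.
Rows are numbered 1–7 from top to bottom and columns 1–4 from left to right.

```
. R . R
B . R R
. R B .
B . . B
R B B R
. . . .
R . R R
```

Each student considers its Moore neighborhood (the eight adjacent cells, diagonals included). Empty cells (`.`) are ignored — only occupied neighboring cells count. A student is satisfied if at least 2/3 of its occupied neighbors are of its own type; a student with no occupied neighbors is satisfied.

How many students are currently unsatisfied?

7

Row 1: (1,2)R 1/2 ✗ · (1,4)R 2/2 ✓
Row 2: (2,1)B 0/2 ✗ · (2,3)R 4/5 ✓ · (2,4)R 2/3 ✓
Row 3: (3,2)R 1/4 ✗ · (3,3)B 1/4 ✗
Row 4: (4,1)B 1/3 ✗ · (4,4)B 2/3 ✓
Row 5: (5,1)R 0/2 ✗ · (5,2)B 2/3 ✓ · (5,3)B 2/3 ✓ · (5,4)R 0/2 ✗
Row 7: (7,1)R 0/0 ✓ · (7,3)R 1/1 ✓ · (7,4)R 1/1 ✓
Unsatisfied: (1,2), (2,1), (3,2), (3,3), (4,1), (5,1), (5,4) — 7 in total.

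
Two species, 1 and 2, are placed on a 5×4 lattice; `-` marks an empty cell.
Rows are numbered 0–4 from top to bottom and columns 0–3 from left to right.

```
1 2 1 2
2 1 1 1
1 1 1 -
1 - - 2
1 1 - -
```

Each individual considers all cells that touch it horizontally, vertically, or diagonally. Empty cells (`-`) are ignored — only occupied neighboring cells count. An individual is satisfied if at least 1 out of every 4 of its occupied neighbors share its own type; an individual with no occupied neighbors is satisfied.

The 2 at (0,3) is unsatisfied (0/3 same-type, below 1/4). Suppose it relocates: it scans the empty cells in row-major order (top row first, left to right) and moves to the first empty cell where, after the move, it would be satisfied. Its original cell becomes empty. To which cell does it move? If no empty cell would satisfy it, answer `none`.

(2,3)

Vacating (0,3). Empty cells in order:
  (2,3): 1/4 same-type → satisfied — stop here.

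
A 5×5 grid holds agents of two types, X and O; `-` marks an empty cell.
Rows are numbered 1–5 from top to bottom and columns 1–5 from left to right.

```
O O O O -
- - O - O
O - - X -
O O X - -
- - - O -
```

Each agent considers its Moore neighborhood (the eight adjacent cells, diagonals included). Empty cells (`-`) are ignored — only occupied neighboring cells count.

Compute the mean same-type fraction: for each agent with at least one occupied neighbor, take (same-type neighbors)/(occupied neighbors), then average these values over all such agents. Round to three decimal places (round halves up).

0.715

(1,1)O 1/1
(1,2)O 3/3
(1,3)O 3/3
(1,4)O 3/3
(2,3)O 3/4
(2,5)O 1/2
(3,1)O 2/2
(3,4)X 1/3
(4,1)O 2/2
(4,2)O 2/3
(4,3)X 1/3
(5,4)O 0/1
Sum over 12 agents: 1/1 + 3/3 + 3/3 + 3/3 + 3/4 + 1/2 + 2/2 + 1/3 + 2/2 + 2/3 + 1/3 + 0/1 = 103/12; mean = 103/12 ÷ 12 = 103/144 = 0.715277… → 0.715.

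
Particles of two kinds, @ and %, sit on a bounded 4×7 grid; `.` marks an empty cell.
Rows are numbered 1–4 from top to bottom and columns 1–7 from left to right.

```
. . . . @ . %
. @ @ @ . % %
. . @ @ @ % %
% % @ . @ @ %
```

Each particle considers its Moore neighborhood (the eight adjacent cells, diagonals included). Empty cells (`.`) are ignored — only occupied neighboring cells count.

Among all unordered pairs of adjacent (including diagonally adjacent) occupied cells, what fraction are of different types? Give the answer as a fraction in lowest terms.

Scan each occupied cell's neighbors to the right and below (and the two forward diagonals) so each pair is counted once.
From row 1: 1 unlike of 4 pairs (running 1/4).
From row 2: 1 unlike of 14 pairs (running 2/18).
From row 3: 5 unlike of 15 pairs (running 7/33).
From row 4: 2 unlike of 4 pairs (running 9/37).
Total adjacent occupied pairs: 37; unlike-type pairs: 9.
9/37 is already in lowest terms.

9/37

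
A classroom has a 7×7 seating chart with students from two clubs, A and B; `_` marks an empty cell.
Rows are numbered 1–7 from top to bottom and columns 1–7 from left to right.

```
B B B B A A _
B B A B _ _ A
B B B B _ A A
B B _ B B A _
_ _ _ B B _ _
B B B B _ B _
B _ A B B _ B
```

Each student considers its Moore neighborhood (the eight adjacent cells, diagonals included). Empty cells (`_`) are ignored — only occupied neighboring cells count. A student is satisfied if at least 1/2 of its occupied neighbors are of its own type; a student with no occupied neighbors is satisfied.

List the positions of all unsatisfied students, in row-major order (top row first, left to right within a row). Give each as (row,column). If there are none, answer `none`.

(1,5), (2,3), (7,3)

Row 1: (1,1)B 3/3 ✓ · (1,2)B 4/5 ✓ · (1,3)B 4/5 ✓ · (1,4)B 2/4 ✓ · (1,5)A 1/3 ✗ · (1,6)A 2/2 ✓
Row 2: (2,1)B 5/5 ✓ · (2,2)B 7/8 ✓ · (2,3)A 0/8 ✗ · (2,4)B 4/6 ✓ · (2,7)A 3/3 ✓
Row 3: (3,1)B 5/5 ✓ · (3,2)B 6/7 ✓ · (3,3)B 6/7 ✓ · (3,4)B 4/5 ✓ · (3,6)A 3/4 ✓ · (3,7)A 3/3 ✓
Row 4: (4,1)B 3/3 ✓ · (4,2)B 4/4 ✓ · (4,4)B 5/5 ✓ · (4,5)B 4/6 ✓ · (4,6)A 2/4 ✓
Row 5: (5,4)B 5/5 ✓ · (5,5)B 5/6 ✓
Row 6: (6,1)B 2/2 ✓ · (6,2)B 3/4 ✓ · (6,3)B 4/5 ✓ · (6,4)B 5/6 ✓ · (6,6)B 3/3 ✓
Row 7: (7,1)B 2/2 ✓ · (7,3)A 0/4 ✗ · (7,4)B 3/4 ✓ · (7,5)B 3/3 ✓ · (7,7)B 1/1 ✓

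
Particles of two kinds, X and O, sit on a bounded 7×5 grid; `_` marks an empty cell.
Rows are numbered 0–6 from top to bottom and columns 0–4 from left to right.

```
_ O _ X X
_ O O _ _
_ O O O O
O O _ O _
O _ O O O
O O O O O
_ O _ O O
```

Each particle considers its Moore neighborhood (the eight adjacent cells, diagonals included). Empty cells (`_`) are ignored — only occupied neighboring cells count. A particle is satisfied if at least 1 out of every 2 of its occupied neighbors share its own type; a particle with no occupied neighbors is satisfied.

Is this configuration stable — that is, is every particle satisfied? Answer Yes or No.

(0,1)O 2/2 satisfied
(0,3)X 1/2 satisfied
(0,4)X 1/1 satisfied
(1,1)O 4/4 satisfied
(1,2)O 5/6 satisfied
(2,1)O 5/5 satisfied
(2,2)O 6/6 satisfied
(2,3)O 4/4 satisfied
(2,4)O 2/2 satisfied
(3,0)O 3/3 satisfied
(3,1)O 5/5 satisfied
(3,3)O 6/6 satisfied
(4,0)O 4/4 satisfied
(4,2)O 6/6 satisfied
(4,3)O 6/6 satisfied
(4,4)O 4/4 satisfied
(5,0)O 3/3 satisfied
(5,1)O 5/5 satisfied
(5,2)O 6/6 satisfied
(5,3)O 7/7 satisfied
(5,4)O 5/5 satisfied
(6,1)O 3/3 satisfied
(6,3)O 4/4 satisfied
(6,4)O 3/3 satisfied
All meet the threshold, so the configuration is stable.

Yes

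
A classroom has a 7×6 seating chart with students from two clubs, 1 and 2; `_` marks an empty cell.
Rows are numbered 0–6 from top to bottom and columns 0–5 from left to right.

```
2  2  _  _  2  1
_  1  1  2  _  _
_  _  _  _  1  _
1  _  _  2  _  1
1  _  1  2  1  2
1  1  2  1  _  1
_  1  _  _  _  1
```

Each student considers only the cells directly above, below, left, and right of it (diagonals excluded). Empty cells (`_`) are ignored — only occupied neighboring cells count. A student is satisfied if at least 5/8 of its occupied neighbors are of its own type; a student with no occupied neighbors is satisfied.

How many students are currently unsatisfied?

14

(0,0)2 1/1 ok
(0,1)2 1/2 unhappy
(0,4)2 0/1 unhappy
(0,5)1 0/1 unhappy
(1,1)1 1/2 unhappy
(1,2)1 1/2 unhappy
(1,3)2 0/1 unhappy
(2,4)1 0/0 ok
(3,0)1 1/1 ok
(3,3)2 1/1 ok
(3,5)1 0/1 unhappy
(4,0)1 2/2 ok
(4,2)1 0/2 unhappy
(4,3)2 1/4 unhappy
(4,4)1 0/2 unhappy
(4,5)2 0/3 unhappy
(5,0)1 2/2 ok
(5,1)1 2/3 ok
(5,2)2 0/3 unhappy
(5,3)1 0/2 unhappy
(5,5)1 1/2 unhappy
(6,1)1 1/1 ok
(6,5)1 1/1 ok
Unsatisfied: (0,1), (0,4), (0,5), (1,1), (1,2), (1,3), (3,5), (4,2), (4,3), (4,4), (4,5), (5,2), (5,3), (5,5) — 14 in total.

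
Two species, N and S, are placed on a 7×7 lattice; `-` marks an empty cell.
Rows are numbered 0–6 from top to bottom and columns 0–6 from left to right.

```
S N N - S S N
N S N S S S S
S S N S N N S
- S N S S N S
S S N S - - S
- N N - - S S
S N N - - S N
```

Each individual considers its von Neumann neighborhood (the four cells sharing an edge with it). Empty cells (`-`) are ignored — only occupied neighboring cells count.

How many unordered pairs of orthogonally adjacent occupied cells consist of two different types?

26

Scan each occupied cell's neighbors to the right and below so each pair is counted once.
From row 0: 5 unlike of 10 pairs (running 5/10).
From row 1: 6 unlike of 13 pairs (running 11/23).
From row 2: 5 unlike of 12 pairs (running 16/35).
From row 3: 4 unlike of 9 pairs (running 20/44).
From row 4: 3 unlike of 6 pairs (running 23/50).
From row 5: 1 unlike of 6 pairs (running 24/56).
From row 6: 2 unlike of 3 pairs (running 26/59).
Total adjacent occupied pairs: 59; unlike-type pairs: 26.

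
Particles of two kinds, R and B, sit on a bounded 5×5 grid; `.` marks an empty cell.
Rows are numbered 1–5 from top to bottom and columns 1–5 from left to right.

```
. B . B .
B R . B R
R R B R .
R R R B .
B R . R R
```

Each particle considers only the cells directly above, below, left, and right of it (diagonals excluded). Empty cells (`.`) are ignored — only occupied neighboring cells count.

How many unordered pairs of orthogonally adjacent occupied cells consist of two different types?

Scan each occupied cell's neighbors to the right and below so each pair is counted once.
From row 1: 1 unlike of 2 pairs (running 1/2).
From row 2: 4 unlike of 5 pairs (running 5/7).
From row 3: 4 unlike of 7 pairs (running 9/14).
From row 4: 3 unlike of 6 pairs (running 12/20).
From row 5: 1 unlike of 2 pairs (running 13/22).
Total adjacent occupied pairs: 22; unlike-type pairs: 13.

13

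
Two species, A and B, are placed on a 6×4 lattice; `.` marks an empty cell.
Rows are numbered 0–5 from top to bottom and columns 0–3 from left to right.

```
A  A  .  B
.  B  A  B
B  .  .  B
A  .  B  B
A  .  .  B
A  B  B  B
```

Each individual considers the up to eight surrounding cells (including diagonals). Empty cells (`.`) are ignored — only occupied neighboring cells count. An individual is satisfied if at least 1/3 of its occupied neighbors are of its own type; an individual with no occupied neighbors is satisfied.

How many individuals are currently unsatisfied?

2

Row 0: (0,0)A 1/2 ✓ · (0,1)A 2/3 ✓ · (0,3)B 1/2 ✓
Row 1: (1,1)B 1/4 ✗ · (1,2)A 1/5 ✗ · (1,3)B 2/3 ✓
Row 2: (2,0)B 1/2 ✓ · (2,3)B 3/4 ✓
Row 3: (3,0)A 1/2 ✓ · (3,2)B 3/3 ✓ · (3,3)B 3/3 ✓
Row 4: (4,0)A 2/3 ✓ · (4,3)B 4/4 ✓
Row 5: (5,0)A 1/2 ✓ · (5,1)B 1/3 ✓ · (5,2)B 3/3 ✓ · (5,3)B 2/2 ✓
Unsatisfied: (1,1), (1,2) — 2 in total.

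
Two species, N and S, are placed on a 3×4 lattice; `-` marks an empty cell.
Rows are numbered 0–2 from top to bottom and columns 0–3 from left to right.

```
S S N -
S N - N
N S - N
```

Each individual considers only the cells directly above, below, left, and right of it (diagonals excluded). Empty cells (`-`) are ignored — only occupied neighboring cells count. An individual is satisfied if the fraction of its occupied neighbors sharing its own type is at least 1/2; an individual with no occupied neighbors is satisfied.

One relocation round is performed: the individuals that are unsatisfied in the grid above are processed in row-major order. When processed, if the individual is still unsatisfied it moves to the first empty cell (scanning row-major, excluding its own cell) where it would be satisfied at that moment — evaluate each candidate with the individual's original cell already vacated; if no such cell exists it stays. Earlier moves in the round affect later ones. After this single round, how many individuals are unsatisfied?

0

Initially unsatisfied (in order): (0,1), (0,2), (1,0), (1,1), (2,0), (2,1).
  (0,1) → (2,2).
  (0,2): now satisfied by earlier moves; stays.
  (1,0): no empty cell satisfies it; stays.
  (1,1) → (0,1).
  (2,0) → (0,3).
  (2,1): now satisfied by earlier moves; stays.
Resulting grid:
S N N N
S - - N
- S S N
All satisfied now.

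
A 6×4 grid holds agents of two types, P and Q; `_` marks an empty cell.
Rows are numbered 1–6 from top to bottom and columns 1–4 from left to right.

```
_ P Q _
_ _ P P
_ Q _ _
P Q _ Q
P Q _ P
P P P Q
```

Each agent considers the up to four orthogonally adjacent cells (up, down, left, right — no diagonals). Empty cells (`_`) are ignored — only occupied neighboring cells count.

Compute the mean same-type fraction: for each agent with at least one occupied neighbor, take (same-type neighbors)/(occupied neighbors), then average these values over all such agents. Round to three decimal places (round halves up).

0.456

(1,2)P 0/1
(1,3)Q 0/2
(2,3)P 1/2
(2,4)P 1/1
(3,2)Q 1/1
(4,1)P 1/2
(4,2)Q 2/3
(4,4)Q 0/1
(5,1)P 2/3
(5,2)Q 1/3
(5,4)P 0/2
(6,1)P 2/2
(6,2)P 2/3
(6,3)P 1/2
(6,4)Q 0/2
Sum over 15 agents: 0/1 + 0/2 + 1/2 + 1/1 + 1/1 + 1/2 + 2/3 + 0/1 + 2/3 + 1/3 + 0/2 + 2/2 + 2/3 + 1/2 + 0/2 = 41/6; mean = 41/6 ÷ 15 = 41/90 = 0.455555… → 0.456.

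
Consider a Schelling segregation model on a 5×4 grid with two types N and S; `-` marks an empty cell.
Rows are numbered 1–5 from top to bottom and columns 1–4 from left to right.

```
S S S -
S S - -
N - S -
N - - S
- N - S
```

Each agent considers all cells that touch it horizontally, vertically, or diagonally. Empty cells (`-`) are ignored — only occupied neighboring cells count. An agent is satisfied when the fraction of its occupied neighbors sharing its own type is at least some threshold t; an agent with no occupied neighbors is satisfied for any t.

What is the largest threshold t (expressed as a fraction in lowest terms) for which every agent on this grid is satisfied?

1/3

(1,1)S 3/3
(1,2)S 4/4
(1,3)S 2/2
(2,1)S 3/4
(2,2)S 5/6
(3,1)N 1/3
(3,3)S 2/2
(4,1)N 2/2
(4,4)S 2/2
(5,2)N 1/1
(5,4)S 1/1
The smallest same-type fraction is 1/3 at (3,1), which reduces to 1/3. Any threshold above that leaves this agent unsatisfied.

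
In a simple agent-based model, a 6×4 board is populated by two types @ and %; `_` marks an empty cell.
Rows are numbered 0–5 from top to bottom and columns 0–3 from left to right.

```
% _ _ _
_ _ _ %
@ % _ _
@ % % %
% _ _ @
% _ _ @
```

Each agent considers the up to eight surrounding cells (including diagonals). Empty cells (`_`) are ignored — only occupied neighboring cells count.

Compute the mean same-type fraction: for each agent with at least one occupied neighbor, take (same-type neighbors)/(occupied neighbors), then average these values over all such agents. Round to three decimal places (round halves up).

(0,0)% — no occupied neighbors
(1,3)% — no occupied neighbors
(2,0)@ 1/3
(2,1)% 2/4
(3,0)@ 1/4
(3,1)% 3/5
(3,2)% 3/4
(3,3)% 1/2
(4,0)% 2/3
(4,3)@ 1/3
(5,0)% 1/1
(5,3)@ 1/1
Sum over 10 agents: 1/3 + 2/4 + 1/4 + 3/5 + 3/4 + 1/2 + 2/3 + 1/3 + 1/1 + 1/1 = 89/15; mean = 89/15 ÷ 10 = 89/150 = 0.593333… → 0.593.

0.593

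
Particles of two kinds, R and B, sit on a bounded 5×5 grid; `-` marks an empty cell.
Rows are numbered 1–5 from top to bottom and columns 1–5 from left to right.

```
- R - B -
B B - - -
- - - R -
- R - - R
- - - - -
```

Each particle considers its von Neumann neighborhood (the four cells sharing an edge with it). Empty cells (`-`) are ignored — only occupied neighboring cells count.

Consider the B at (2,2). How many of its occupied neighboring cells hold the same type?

Occupied neighbors of (2,2): (1,2)=R, (2,1)=B.
Same type (B): 1 of 2.

1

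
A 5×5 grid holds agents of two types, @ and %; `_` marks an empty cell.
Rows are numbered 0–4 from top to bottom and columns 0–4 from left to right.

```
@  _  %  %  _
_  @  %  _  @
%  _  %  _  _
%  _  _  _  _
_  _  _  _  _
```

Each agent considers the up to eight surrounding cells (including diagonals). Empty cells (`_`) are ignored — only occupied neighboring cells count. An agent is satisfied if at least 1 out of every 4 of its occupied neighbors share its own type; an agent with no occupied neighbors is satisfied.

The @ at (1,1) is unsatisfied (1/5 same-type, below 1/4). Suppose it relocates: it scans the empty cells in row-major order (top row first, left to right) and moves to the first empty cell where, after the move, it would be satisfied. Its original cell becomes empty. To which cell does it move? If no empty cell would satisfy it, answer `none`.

(0,1)

Vacating (1,1). Empty cells in order:
  (0,1): 1/3 same-type → satisfied — stop here.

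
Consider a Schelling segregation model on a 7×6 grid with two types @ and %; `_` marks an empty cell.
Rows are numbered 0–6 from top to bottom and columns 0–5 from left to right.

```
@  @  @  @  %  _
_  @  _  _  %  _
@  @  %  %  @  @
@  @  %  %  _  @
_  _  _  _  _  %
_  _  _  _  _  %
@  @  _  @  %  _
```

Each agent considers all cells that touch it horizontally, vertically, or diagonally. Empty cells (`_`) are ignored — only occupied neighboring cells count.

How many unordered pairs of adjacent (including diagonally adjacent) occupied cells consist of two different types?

Scan each occupied cell's neighbors to the right and below (and the two forward diagonals) so each pair is counted once.
From row 0: 2 unlike of 9 pairs (running 2/9).
From row 1: 3 unlike of 6 pairs (running 5/15).
From row 2: 5 unlike of 18 pairs (running 10/33).
From row 3: 2 unlike of 4 pairs (running 12/37).
From row 4: 0 unlike of 1 pairs (running 12/38).
From row 5: 0 unlike of 1 pairs (running 12/39).
From row 6: 1 unlike of 2 pairs (running 13/41).
Total adjacent occupied pairs: 41; unlike-type pairs: 13.

13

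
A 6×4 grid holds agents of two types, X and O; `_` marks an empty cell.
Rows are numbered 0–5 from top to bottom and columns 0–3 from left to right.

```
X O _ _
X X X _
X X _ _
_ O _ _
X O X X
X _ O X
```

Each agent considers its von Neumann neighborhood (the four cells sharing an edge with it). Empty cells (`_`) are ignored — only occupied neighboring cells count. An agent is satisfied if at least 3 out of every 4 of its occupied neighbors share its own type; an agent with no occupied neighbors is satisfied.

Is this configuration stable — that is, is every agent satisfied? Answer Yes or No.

No

(0,0)X 1/2 ✗
(0,1)O 0/2 ✗
(1,0)X 3/3 ✓
(1,1)X 3/4 ✓
(1,2)X 1/1 ✓
(2,0)X 2/2 ✓
(2,1)X 2/3 ✗
(3,1)O 1/2 ✗
(4,0)X 1/2 ✗
(4,1)O 1/3 ✗
(4,2)X 1/3 ✗
(4,3)X 2/2 ✓
(5,0)X 1/1 ✓
(5,2)O 0/2 ✗
(5,3)X 1/2 ✗
For instance (0,0) has only 1/2 same-type neighbors, below 3/4.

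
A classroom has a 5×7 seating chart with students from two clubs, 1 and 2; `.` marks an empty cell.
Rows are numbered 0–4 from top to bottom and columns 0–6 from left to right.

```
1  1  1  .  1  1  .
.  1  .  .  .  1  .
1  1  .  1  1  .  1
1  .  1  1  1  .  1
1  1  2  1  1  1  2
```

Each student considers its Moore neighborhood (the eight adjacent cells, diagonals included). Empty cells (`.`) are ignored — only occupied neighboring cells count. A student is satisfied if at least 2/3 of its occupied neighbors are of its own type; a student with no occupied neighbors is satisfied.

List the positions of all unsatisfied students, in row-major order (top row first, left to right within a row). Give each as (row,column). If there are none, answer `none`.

(4,2), (4,6)

Row 0: (0,0)1 2/2 ok · (0,1)1 3/3 ok · (0,2)1 2/2 ok · (0,4)1 2/2 ok · (0,5)1 2/2 ok
Row 1: (1,1)1 5/5 ok · (1,5)1 4/4 ok
Row 2: (2,0)1 3/3 ok · (2,1)1 4/4 ok · (2,3)1 4/4 ok · (2,4)1 4/4 ok · (2,6)1 2/2 ok
Row 3: (3,0)1 4/4 ok · (3,2)1 5/6 ok · (3,3)1 6/7 ok · (3,4)1 6/6 ok · (3,6)1 2/3 ok
Row 4: (4,0)1 2/2 ok · (4,1)1 3/4 ok · (4,2)2 0/4 unhappy · (4,3)1 4/5 ok · (4,4)1 4/4 ok · (4,5)1 3/4 ok · (4,6)2 0/2 unhappy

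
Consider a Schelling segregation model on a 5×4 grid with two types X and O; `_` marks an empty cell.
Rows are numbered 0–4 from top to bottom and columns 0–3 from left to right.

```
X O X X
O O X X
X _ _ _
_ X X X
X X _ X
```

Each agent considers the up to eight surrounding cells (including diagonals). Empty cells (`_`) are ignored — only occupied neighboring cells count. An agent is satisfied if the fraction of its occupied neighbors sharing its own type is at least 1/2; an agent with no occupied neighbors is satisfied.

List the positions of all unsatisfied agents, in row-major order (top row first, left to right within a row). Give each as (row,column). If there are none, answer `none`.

Row 0: (0,0)X 0/3 unhappy · (0,1)O 2/5 unhappy · (0,2)X 3/5 ok · (0,3)X 3/3 ok
Row 1: (1,0)O 2/4 ok · (1,1)O 2/6 unhappy · (1,2)X 3/5 ok · (1,3)X 3/3 ok
Row 2: (2,0)X 1/3 unhappy
Row 3: (3,1)X 4/4 ok · (3,2)X 4/4 ok · (3,3)X 2/2 ok
Row 4: (4,0)X 2/2 ok · (4,1)X 3/3 ok · (4,3)X 2/2 ok

(0,0), (0,1), (1,1), (2,0)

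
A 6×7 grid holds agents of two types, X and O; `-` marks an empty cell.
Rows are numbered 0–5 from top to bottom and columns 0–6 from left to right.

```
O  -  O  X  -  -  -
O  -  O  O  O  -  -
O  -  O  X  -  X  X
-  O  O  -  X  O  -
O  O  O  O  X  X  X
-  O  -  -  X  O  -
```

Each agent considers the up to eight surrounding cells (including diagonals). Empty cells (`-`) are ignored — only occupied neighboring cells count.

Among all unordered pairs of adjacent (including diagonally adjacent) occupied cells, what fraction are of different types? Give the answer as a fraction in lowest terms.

23/56

Scan each occupied cell's neighbors to the right and below (and the two forward diagonals) so each pair is counted once.
From row 0: 4 unlike of 7 pairs (running 4/7).
From row 1: 4 unlike of 9 pairs (running 8/16).
From row 2: 4 unlike of 10 pairs (running 12/26).
From row 3: 5 unlike of 14 pairs (running 17/40).
From row 4: 5 unlike of 15 pairs (running 22/55).
From row 5: 1 unlike of 1 pairs (running 23/56).
Total adjacent occupied pairs: 56; unlike-type pairs: 23.
23/56 is already in lowest terms.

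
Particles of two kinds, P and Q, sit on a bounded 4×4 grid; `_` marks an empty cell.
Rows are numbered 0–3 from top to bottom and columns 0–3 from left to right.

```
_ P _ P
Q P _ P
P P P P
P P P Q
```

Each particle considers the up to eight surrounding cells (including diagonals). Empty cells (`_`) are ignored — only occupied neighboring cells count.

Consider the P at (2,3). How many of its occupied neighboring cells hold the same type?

3

Occupied neighbors of (2,3): (1,3)=P, (2,2)=P, (3,2)=P, (3,3)=Q.
Same type (P): 3 of 4.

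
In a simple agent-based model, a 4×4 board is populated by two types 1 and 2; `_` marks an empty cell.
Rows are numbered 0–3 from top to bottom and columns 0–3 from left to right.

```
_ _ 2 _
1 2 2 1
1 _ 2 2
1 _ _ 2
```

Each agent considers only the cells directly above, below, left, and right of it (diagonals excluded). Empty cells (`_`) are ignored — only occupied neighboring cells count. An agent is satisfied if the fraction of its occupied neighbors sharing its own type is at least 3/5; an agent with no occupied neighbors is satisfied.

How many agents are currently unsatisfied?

Row 0: (0,2)2 1/1 ✓
Row 1: (1,0)1 1/2 ✗ · (1,1)2 1/2 ✗ · (1,2)2 3/4 ✓ · (1,3)1 0/2 ✗
Row 2: (2,0)1 2/2 ✓ · (2,2)2 2/2 ✓ · (2,3)2 2/3 ✓
Row 3: (3,0)1 1/1 ✓ · (3,3)2 1/1 ✓
Unsatisfied: (1,0), (1,1), (1,3) — 3 in total.

3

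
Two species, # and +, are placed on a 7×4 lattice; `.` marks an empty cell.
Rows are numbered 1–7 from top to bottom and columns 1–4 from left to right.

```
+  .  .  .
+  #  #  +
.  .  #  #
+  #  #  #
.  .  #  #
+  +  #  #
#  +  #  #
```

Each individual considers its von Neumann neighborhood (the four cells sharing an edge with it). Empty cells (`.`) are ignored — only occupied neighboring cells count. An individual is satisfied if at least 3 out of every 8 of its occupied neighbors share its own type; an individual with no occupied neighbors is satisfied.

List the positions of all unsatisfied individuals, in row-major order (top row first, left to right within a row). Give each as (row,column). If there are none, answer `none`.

(2,4), (4,1), (7,1), (7,2)

Row 1: (1,1)+ 1/1 satisfied
Row 2: (2,1)+ 1/2 satisfied · (2,2)# 1/2 satisfied · (2,3)# 2/3 satisfied · (2,4)+ 0/2 not
Row 3: (3,3)# 3/3 satisfied · (3,4)# 2/3 satisfied
Row 4: (4,1)+ 0/1 not · (4,2)# 1/2 satisfied · (4,3)# 4/4 satisfied · (4,4)# 3/3 satisfied
Row 5: (5,3)# 3/3 satisfied · (5,4)# 3/3 satisfied
Row 6: (6,1)+ 1/2 satisfied · (6,2)+ 2/3 satisfied · (6,3)# 3/4 satisfied · (6,4)# 3/3 satisfied
Row 7: (7,1)# 0/2 not · (7,2)+ 1/3 not · (7,3)# 2/3 satisfied · (7,4)# 2/2 satisfied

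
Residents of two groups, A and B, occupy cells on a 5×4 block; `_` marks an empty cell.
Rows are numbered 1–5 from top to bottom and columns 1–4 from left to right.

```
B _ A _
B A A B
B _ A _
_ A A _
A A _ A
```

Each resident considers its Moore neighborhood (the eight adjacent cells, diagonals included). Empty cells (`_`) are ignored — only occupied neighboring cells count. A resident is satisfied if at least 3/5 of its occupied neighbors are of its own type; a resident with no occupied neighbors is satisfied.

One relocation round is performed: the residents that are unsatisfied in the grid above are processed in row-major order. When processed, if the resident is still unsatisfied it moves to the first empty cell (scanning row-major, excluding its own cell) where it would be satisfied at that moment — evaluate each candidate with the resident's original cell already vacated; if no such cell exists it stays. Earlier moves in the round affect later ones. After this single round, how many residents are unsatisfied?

Initially unsatisfied (in order): (1,1), (2,2), (2,4), (3,1).
  (1,1): no empty cell satisfies it; stays.
  (2,2) → (1,4).
  (2,4): no empty cell satisfies it; stays.
  (3,1): no empty cell satisfies it; stays.
Resulting grid:
B _ A A
B _ A B
B _ A _
_ A A _
A A _ A
Unsatisfied now: (2,4), (3,1).

2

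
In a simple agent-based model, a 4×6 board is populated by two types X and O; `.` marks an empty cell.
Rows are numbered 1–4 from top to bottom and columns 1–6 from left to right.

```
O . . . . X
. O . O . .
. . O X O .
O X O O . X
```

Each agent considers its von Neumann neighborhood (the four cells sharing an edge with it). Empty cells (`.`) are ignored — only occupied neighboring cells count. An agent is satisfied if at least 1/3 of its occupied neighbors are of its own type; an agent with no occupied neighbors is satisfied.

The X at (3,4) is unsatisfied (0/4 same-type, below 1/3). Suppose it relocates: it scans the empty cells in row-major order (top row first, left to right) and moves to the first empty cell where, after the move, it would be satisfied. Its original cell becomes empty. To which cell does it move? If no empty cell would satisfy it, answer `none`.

(1,3)

Vacating (3,4). Empty cells in order:
  (1,2): 0/2 same-type → still unsatisfied.
  (1,3): 0/0 same-type → satisfied — stop here.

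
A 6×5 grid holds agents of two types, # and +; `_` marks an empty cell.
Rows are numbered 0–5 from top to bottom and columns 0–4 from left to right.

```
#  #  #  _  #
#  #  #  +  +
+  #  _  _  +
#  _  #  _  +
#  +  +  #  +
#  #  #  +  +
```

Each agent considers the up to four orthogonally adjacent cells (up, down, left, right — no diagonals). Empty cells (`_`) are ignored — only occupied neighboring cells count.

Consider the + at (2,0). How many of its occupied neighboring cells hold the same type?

Occupied neighbors of (2,0): (1,0)=#, (3,0)=#, (2,1)=#.
Same type (+): 0 of 3.

0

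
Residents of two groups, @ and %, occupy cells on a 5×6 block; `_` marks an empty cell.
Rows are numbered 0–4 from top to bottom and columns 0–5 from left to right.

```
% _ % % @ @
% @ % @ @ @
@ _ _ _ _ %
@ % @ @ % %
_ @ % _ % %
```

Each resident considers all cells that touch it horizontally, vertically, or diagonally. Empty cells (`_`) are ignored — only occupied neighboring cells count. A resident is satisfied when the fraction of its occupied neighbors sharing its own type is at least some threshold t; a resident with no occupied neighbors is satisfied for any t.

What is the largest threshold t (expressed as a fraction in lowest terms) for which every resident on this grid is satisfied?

1/5

Row 0: (0,0)% 1/2 · (0,2)% 2/4 · (0,3)% 2/5 · (0,4)@ 4/5 · (0,5)@ 3/3
Row 1: (1,0)% 1/3 · (1,1)@ 1/5 · (1,2)% 2/4 · (1,3)@ 2/5 · (1,4)@ 4/6 · (1,5)@ 3/4
Row 2: (2,0)@ 2/4 · (2,5)% 2/4
Row 3: (3,0)@ 2/3 · (3,1)% 1/5 · (3,2)@ 2/4 · (3,3)@ 1/4 · (3,4)% 4/5 · (3,5)% 4/4
Row 4: (4,1)@ 2/4 · (4,2)% 1/4 · (4,4)% 3/4 · (4,5)% 3/3
The smallest same-type fraction is 1/5 at (1,1), which reduces to 1/5. Any threshold above that leaves this resident unsatisfied.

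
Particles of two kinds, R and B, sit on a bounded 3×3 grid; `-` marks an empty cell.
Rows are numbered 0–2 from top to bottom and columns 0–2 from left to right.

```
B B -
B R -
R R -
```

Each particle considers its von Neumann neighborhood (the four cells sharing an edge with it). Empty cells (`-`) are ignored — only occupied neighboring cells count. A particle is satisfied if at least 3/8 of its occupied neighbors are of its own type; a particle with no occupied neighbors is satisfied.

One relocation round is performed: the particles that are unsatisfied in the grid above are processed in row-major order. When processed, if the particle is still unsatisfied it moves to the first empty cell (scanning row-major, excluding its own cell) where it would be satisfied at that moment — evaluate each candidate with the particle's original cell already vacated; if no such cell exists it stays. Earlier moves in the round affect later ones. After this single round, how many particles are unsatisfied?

Initially unsatisfied (in order): (1,0), (1,1).
  (1,0) → (0,2).
  (1,1): now satisfied by earlier moves; stays.
Resulting grid:
B B B
- R -
R R -
All satisfied now.

0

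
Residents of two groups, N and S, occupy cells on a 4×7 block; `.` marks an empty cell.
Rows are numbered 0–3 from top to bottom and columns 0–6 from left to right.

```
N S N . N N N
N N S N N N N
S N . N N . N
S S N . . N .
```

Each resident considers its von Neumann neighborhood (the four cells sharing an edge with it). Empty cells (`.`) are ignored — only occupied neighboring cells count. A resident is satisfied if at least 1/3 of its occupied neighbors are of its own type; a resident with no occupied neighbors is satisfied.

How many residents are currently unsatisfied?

Row 0: (0,0)N 1/2 ✓ · (0,1)S 0/3 ✗ · (0,2)N 0/2 ✗ · (0,4)N 2/2 ✓ · (0,5)N 3/3 ✓ · (0,6)N 2/2 ✓
Row 1: (1,0)N 2/3 ✓ · (1,1)N 2/4 ✓ · (1,2)S 0/3 ✗ · (1,3)N 2/3 ✓ · (1,4)N 4/4 ✓ · (1,5)N 3/3 ✓ · (1,6)N 3/3 ✓
Row 2: (2,0)S 1/3 ✓ · (2,1)N 1/3 ✓ · (2,3)N 2/2 ✓ · (2,4)N 2/2 ✓ · (2,6)N 1/1 ✓
Row 3: (3,0)S 2/2 ✓ · (3,1)S 1/3 ✓ · (3,2)N 0/1 ✗ · (3,5)N 0/0 ✓
Unsatisfied: (0,1), (0,2), (1,2), (3,2) — 4 in total.

4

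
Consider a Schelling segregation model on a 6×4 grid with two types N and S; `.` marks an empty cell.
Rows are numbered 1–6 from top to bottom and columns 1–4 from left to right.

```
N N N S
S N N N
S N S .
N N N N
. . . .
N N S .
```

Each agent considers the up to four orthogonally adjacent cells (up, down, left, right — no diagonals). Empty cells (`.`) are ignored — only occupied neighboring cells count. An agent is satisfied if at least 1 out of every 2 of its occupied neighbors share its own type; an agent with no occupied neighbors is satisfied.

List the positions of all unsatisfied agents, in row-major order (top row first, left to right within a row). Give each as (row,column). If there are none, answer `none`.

Row 1: (1,1)N 1/2 satisfied · (1,2)N 3/3 satisfied · (1,3)N 2/3 satisfied · (1,4)S 0/2 not
Row 2: (2,1)S 1/3 not · (2,2)N 3/4 satisfied · (2,3)N 3/4 satisfied · (2,4)N 1/2 satisfied
Row 3: (3,1)S 1/3 not · (3,2)N 2/4 satisfied · (3,3)S 0/3 not
Row 4: (4,1)N 1/2 satisfied · (4,2)N 3/3 satisfied · (4,3)N 2/3 satisfied · (4,4)N 1/1 satisfied
Row 6: (6,1)N 1/1 satisfied · (6,2)N 1/2 satisfied · (6,3)S 0/1 not

(1,4), (2,1), (3,1), (3,3), (6,3)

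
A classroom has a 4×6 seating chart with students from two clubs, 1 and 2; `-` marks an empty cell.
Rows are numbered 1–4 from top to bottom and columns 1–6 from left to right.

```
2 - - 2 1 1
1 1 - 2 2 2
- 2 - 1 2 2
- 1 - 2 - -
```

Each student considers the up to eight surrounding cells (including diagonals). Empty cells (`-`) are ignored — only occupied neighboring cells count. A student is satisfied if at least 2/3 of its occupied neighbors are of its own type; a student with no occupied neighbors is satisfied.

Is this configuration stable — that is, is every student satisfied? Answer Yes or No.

(1,1)2 0/2 unhappy
(1,4)2 2/3 ok
(1,5)1 1/5 unhappy
(1,6)1 1/3 unhappy
(2,1)1 1/3 unhappy
(2,2)1 1/3 unhappy
(2,4)2 3/5 unhappy
(2,5)2 5/8 unhappy
(2,6)2 3/5 unhappy
(3,2)2 0/3 unhappy
(3,4)1 0/4 unhappy
(3,5)2 5/6 ok
(3,6)2 3/3 ok
(4,2)1 0/1 unhappy
(4,4)2 1/2 unhappy
For instance (1,1) has only 0/2 same-type neighbors, below 2/3.

No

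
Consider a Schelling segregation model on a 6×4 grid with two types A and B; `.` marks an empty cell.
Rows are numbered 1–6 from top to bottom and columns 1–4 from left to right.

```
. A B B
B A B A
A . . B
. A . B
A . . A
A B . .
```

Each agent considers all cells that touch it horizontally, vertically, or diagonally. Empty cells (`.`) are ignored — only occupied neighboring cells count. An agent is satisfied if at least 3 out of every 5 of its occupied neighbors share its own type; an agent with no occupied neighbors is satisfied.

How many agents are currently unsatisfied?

(1,2)A 1/4 not
(1,3)B 2/5 not
(1,4)B 2/3 satisfied
(2,1)B 0/3 not
(2,2)A 2/5 not
(2,3)B 3/6 not
(2,4)A 0/4 not
(3,1)A 2/3 satisfied
(3,4)B 2/3 satisfied
(4,2)A 2/2 satisfied
(4,4)B 1/2 not
(5,1)A 2/3 satisfied
(5,4)A 0/1 not
(6,1)A 1/2 not
(6,2)B 0/2 not
Unsatisfied: (1,2), (1,3), (2,1), (2,2), (2,3), (2,4), (4,4), (5,4), (6,1), (6,2) — 10 in total.

10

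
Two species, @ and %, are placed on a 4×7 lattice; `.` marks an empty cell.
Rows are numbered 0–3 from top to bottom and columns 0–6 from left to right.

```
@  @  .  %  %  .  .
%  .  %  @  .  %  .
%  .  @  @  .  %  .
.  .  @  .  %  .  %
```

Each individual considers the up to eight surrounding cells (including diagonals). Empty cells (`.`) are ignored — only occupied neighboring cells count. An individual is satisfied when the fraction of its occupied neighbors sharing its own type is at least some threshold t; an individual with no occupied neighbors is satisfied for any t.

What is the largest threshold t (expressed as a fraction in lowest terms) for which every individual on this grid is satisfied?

Row 0: (0,0)@ 1/2 · (0,1)@ 1/3 · (0,3)% 2/3 · (0,4)% 2/3
Row 1: (1,0)% 1/3 · (1,2)% 1/5 · (1,3)@ 2/5 · (1,5)% 2/2
Row 2: (2,0)% 1/1 · (2,2)@ 3/4 · (2,3)@ 3/5 · (2,5)% 3/3
Row 3: (3,2)@ 2/2 · (3,4)% 1/2 · (3,6)% 1/1
The smallest same-type fraction is 1/5 at (1,2), which reduces to 1/5. Any threshold above that leaves this individual unsatisfied.

1/5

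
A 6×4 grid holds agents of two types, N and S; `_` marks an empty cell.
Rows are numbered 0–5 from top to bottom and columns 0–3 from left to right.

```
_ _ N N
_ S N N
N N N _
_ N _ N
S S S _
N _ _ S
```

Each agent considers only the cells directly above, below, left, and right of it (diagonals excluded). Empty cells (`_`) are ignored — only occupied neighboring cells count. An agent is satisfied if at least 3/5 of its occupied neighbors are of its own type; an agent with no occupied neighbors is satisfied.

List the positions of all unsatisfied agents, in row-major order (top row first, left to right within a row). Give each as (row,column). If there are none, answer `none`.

(1,1), (3,1), (4,0), (5,0)

(0,2)N 2/2 satisfied
(0,3)N 2/2 satisfied
(1,1)S 0/2 not
(1,2)N 3/4 satisfied
(1,3)N 2/2 satisfied
(2,0)N 1/1 satisfied
(2,1)N 3/4 satisfied
(2,2)N 2/2 satisfied
(3,1)N 1/2 not
(3,3)N 0/0 satisfied
(4,0)S 1/2 not
(4,1)S 2/3 satisfied
(4,2)S 1/1 satisfied
(5,0)N 0/1 not
(5,3)S 0/0 satisfied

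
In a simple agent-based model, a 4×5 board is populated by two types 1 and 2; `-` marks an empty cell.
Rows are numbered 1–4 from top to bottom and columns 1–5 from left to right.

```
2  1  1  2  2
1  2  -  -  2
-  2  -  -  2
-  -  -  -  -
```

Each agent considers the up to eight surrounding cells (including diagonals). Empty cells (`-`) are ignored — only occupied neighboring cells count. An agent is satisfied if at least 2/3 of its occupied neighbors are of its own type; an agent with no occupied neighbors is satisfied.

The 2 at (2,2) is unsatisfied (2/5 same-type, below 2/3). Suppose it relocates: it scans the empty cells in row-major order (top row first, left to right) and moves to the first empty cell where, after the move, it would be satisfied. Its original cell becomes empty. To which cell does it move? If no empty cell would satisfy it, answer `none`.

(2,4)

Vacating (2,2). Empty cells in order:
  (2,3): 2/4 same-type → still unsatisfied.
  (2,4): 4/5 same-type → satisfied — stop here.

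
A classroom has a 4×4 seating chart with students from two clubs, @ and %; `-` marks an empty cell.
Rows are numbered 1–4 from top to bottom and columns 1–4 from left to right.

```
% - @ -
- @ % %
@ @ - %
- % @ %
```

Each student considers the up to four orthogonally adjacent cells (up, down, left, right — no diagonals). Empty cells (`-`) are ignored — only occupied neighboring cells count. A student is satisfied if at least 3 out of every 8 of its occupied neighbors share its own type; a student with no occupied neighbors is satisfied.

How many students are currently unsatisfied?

4

Row 1: (1,1)% 0/0 satisfied · (1,3)@ 0/1 not
Row 2: (2,2)@ 1/2 satisfied · (2,3)% 1/3 not · (2,4)% 2/2 satisfied
Row 3: (3,1)@ 1/1 satisfied · (3,2)@ 2/3 satisfied · (3,4)% 2/2 satisfied
Row 4: (4,2)% 0/2 not · (4,3)@ 0/2 not · (4,4)% 1/2 satisfied
Unsatisfied: (1,3), (2,3), (4,2), (4,3) — 4 in total.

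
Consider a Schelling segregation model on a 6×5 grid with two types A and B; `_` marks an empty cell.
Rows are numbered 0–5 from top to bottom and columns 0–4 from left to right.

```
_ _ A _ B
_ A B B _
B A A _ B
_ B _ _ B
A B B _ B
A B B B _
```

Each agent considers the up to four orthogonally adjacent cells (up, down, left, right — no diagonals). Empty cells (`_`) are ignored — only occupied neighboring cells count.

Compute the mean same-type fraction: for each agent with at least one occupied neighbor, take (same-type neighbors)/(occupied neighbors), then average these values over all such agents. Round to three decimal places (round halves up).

(0,2)A 0/1
(0,4)B — no occupied neighbors
(1,1)A 1/2
(1,2)B 1/4
(1,3)B 1/1
(2,0)B 0/1
(2,1)A 2/4
(2,2)A 1/2
(2,4)B 1/1
(3,1)B 1/2
(3,4)B 2/2
(4,0)A 1/2
(4,1)B 3/4
(4,2)B 2/2
(4,4)B 1/1
(5,0)A 1/2
(5,1)B 2/3
(5,2)B 3/3
(5,3)B 1/1
Sum over 18 agents: 0/1 + 1/2 + 1/4 + 1/1 + 0/1 + 2/4 + 1/2 + 1/1 + 1/2 + 2/2 + 1/2 + 3/4 + 2/2 + 1/1 + 1/2 + 2/3 + 3/3 + 1/1 = 35/3; mean = 35/3 ÷ 18 = 35/54 = 0.648148… → 0.648.

0.648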